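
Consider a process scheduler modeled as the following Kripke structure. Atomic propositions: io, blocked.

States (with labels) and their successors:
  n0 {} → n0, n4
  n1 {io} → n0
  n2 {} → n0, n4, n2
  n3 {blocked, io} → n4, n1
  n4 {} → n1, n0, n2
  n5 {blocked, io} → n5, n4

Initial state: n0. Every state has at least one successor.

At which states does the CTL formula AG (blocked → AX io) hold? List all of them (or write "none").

{n0, n1, n2, n4}

States satisfying blocked → AX io: {n0, n1, n2, n4}.
States satisfying AG (blocked → AX io): {n0, n1, n2, n4}.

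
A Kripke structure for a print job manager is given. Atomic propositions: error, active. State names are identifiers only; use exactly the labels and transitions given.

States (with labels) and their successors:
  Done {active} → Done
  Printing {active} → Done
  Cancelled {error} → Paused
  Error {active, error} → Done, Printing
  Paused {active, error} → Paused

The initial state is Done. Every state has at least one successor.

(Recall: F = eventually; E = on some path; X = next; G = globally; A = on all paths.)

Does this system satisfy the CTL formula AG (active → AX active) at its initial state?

Holds

States satisfying active → AX active: {Done, Printing, Cancelled, Error, Paused}.
States satisfying AG (active → AX active): {Done, Printing, Cancelled, Error, Paused}.
Every state reachable from Done satisfies active → AX active.
Done ∈ Sat(AG (active → AX active)).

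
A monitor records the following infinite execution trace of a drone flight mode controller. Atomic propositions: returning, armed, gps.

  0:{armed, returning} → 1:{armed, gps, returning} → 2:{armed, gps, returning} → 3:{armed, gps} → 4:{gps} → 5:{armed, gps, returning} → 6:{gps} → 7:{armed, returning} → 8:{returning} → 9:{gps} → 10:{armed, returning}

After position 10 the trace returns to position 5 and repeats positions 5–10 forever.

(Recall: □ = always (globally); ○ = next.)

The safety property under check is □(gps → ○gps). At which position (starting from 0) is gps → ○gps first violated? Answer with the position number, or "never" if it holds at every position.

6

Check gps → ○gps at each position in order: 0 ✓, 1 ✓, 2 ✓, 3 ✓, 4 ✓, 5 ✓.
At position 6 the labels are {gps} and the next position 7 has {armed, returning}, so gps → ○gps is false there. This is the first violation.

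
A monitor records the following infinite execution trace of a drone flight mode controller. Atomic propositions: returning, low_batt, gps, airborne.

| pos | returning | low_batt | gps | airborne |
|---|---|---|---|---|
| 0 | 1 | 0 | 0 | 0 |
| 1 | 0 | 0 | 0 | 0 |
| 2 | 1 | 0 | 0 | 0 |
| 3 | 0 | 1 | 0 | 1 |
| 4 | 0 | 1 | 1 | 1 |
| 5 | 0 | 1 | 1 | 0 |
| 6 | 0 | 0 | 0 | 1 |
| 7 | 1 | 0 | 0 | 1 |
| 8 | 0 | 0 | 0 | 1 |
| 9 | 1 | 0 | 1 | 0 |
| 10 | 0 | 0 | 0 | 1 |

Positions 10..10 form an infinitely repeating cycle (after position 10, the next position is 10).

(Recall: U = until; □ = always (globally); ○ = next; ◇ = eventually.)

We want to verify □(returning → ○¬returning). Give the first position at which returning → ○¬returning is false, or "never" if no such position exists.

returning → ○¬returning holds at every position 0..10, and those are all the positions the trace ever visits, so the invariant □(returning → ○¬returning) is never violated.

never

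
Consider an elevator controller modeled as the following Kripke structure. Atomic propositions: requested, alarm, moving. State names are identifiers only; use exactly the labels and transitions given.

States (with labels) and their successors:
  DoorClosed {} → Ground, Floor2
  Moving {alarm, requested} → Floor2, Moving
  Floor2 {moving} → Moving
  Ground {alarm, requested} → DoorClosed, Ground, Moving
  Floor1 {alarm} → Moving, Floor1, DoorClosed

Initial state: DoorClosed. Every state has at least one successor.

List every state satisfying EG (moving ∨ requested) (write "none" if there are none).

States satisfying moving ∨ requested: {Moving, Floor2, Ground}.
States satisfying EG (moving ∨ requested): {Moving, Floor2, Ground}.

{Moving, Floor2, Ground}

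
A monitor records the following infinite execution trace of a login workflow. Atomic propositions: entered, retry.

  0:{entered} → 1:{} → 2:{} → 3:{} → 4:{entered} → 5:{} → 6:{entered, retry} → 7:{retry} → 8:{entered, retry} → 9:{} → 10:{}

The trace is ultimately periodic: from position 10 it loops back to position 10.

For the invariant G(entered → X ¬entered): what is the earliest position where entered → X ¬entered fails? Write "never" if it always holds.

never

entered → X ¬entered holds at every position 0..10, and those are all the positions the trace ever visits, so the invariant G(entered → X ¬entered) is never violated.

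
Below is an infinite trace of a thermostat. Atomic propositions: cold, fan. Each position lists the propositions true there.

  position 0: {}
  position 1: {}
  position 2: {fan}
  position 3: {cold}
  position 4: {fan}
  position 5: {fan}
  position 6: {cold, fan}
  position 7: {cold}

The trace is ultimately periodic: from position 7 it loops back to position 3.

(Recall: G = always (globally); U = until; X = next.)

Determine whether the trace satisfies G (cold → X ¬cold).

cold → X ¬cold must hold at every position from 0 onward. It fails at position 6, so G (cold → X ¬cold) is false.
Positions where cold holds: 3, 6, 7.
Check X ¬cold at each: 3→ok, 6→fails, 7→fails.

Violated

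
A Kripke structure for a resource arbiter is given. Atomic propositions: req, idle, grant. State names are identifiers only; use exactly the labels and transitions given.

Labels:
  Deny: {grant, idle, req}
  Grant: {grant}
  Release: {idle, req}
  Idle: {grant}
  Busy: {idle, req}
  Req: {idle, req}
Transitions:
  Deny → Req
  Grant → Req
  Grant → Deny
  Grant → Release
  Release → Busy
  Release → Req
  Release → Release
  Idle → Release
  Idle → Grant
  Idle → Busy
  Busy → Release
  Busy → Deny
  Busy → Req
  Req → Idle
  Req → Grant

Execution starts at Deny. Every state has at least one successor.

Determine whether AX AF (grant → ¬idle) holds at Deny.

States satisfying AF (grant → ¬idle): {Deny, Grant, Release, Idle, Busy, Req}.
States satisfying AX AF (grant → ¬idle): {Deny, Grant, Release, Idle, Busy, Req}.
Deny ∈ Sat(AX AF (grant → ¬idle)).

Yes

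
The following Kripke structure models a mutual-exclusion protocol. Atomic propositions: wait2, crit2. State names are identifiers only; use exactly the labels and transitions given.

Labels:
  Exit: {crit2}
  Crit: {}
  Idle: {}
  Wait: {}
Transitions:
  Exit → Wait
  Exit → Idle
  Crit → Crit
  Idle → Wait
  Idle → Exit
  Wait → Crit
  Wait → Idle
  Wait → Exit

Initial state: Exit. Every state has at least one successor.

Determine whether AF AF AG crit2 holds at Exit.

States satisfying AF AG crit2: ∅.
States satisfying AF AF AG crit2: ∅.
There is a path from Exit along which AF AG crit2 never holds.
Exit ∉ Sat(AF AF AG crit2).

Does not hold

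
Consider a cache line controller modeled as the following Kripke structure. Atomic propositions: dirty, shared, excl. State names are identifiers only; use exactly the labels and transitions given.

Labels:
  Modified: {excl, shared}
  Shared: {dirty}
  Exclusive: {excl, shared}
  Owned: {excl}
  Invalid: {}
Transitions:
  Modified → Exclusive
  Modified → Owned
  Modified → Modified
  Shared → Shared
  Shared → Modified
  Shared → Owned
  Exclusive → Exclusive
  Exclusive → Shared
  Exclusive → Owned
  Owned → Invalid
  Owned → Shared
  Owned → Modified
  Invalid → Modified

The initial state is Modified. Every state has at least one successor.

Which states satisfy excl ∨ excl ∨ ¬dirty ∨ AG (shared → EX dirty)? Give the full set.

{Modified, Exclusive, Owned, Invalid}

States satisfying ¬dirty: {Modified, Exclusive, Owned, Invalid}.
States satisfying excl ∨ ¬dirty: {Modified, Exclusive, Owned, Invalid}.
States satisfying excl ∨ excl ∨ ¬dirty: {Modified, Exclusive, Owned, Invalid}.
States satisfying shared → EX dirty: {Shared, Exclusive, Owned, Invalid}.
States satisfying AG (shared → EX dirty): ∅.
States satisfying excl ∨ excl ∨ ¬dirty ∨ AG (shared → EX dirty): {Modified, Exclusive, Owned, Invalid}.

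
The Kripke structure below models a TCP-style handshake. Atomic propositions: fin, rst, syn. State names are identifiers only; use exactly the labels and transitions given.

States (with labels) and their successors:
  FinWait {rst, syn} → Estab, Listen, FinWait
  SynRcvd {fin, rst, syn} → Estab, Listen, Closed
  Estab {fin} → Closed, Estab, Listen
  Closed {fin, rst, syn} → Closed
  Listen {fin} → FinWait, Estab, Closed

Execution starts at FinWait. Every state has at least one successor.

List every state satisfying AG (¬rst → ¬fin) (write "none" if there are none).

States satisfying ¬rst → ¬fin: {FinWait, SynRcvd, Closed}.
States satisfying AG (¬rst → ¬fin): {Closed}.

{Closed}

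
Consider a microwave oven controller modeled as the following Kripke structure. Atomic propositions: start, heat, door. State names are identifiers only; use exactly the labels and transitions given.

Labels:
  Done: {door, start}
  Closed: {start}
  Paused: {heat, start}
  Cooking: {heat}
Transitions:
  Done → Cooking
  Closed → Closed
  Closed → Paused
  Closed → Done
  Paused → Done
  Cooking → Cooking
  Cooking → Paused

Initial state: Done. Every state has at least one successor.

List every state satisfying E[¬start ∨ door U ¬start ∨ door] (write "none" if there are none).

States satisfying ¬start ∨ door: {Done, Cooking}.
States satisfying E[¬start ∨ door U ¬start ∨ door]: {Done, Cooking}.

{Done, Cooking}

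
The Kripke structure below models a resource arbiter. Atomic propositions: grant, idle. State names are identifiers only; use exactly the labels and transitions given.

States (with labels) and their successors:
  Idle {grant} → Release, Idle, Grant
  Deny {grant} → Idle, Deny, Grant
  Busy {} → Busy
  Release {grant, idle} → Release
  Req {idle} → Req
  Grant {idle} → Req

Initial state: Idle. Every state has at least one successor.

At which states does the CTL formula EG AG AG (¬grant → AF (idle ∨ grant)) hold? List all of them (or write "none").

{Idle, Deny, Release, Req, Grant}

States satisfying AG AG (¬grant → AF (idle ∨ grant)): {Idle, Deny, Release, Req, Grant}.
States satisfying EG AG AG (¬grant → AF (idle ∨ grant)): {Idle, Deny, Release, Req, Grant}.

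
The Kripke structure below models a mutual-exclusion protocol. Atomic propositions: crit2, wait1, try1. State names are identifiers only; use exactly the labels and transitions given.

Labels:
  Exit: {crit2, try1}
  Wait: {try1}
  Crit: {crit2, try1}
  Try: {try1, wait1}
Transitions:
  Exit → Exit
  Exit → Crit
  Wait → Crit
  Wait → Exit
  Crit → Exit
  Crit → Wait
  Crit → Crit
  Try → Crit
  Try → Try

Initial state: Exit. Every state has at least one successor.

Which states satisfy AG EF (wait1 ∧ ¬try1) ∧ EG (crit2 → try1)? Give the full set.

none

States satisfying EF (wait1 ∧ ¬try1): ∅.
States satisfying AG EF (wait1 ∧ ¬try1): ∅.
States satisfying crit2 → try1: {Exit, Wait, Crit, Try}.
States satisfying EG (crit2 → try1): {Exit, Wait, Crit, Try}.
States satisfying AG EF (wait1 ∧ ¬try1) ∧ EG (crit2 → try1): ∅.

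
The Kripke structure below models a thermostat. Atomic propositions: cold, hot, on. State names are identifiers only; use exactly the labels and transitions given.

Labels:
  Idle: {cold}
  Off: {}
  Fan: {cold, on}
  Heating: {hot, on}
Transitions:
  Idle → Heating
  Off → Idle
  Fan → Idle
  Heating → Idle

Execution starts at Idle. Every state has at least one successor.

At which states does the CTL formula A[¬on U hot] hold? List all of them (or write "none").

States satisfying ¬on: {Idle, Off}.
States satisfying hot: {Heating}.
States satisfying A[¬on U hot]: {Idle, Off, Heating}.

{Idle, Off, Heating}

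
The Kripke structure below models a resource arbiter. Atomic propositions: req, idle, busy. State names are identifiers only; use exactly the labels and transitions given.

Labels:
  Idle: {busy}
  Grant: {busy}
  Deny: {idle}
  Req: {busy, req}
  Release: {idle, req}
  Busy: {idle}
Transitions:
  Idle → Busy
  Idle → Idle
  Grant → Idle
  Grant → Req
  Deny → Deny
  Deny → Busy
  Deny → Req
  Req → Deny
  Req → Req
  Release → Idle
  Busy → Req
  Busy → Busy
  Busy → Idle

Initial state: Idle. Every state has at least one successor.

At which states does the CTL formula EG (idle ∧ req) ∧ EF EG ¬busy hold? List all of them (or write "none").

States satisfying idle ∧ req: {Release}.
States satisfying EG (idle ∧ req): ∅.
States satisfying EG ¬busy: {Deny, Busy}.
States satisfying EF EG ¬busy: {Idle, Grant, Deny, Req, Release, Busy}.
States satisfying EG (idle ∧ req) ∧ EF EG ¬busy: ∅.

none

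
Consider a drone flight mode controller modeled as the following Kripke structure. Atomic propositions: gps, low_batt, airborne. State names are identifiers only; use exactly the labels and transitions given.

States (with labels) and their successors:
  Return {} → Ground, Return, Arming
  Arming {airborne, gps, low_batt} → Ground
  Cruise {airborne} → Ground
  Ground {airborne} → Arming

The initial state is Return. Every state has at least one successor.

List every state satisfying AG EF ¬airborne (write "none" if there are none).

States satisfying EF ¬airborne: {Return}.
States satisfying AG EF ¬airborne: ∅.

none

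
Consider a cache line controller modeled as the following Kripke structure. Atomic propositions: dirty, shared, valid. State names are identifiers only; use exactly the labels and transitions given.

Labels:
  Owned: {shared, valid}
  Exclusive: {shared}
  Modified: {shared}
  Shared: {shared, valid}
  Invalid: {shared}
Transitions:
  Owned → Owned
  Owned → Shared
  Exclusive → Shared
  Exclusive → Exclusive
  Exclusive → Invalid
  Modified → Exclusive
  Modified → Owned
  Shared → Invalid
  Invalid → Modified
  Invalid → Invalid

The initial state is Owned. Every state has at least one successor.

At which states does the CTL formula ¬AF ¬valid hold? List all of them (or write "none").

{Owned}

States satisfying ¬valid: {Exclusive, Modified, Invalid}.
States satisfying AF ¬valid: {Exclusive, Modified, Shared, Invalid}.
States satisfying ¬AF ¬valid: {Owned}.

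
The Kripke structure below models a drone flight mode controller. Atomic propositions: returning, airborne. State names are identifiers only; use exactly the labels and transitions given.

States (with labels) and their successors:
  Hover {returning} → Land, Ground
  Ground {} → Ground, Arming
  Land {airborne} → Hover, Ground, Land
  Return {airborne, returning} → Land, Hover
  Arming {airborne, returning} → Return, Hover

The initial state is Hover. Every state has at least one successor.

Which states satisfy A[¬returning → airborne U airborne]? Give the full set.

States satisfying ¬returning → airborne: {Hover, Land, Return, Arming}.
States satisfying airborne: {Land, Return, Arming}.
States satisfying A[¬returning → airborne U airborne]: {Land, Return, Arming}.

{Land, Return, Arming}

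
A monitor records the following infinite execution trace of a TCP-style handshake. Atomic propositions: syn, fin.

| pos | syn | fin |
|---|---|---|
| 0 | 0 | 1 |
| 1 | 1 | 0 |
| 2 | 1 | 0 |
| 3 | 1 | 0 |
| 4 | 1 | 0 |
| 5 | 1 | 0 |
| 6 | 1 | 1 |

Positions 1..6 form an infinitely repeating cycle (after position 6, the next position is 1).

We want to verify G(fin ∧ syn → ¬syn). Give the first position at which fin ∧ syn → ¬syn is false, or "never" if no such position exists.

6

Check fin ∧ syn → ¬syn at each position in order: 0 ✓, 1 ✓, 2 ✓, 3 ✓, 4 ✓, 5 ✓.
At position 6 the labels are {fin, syn}, so fin ∧ syn → ¬syn is false there. This is the first violation.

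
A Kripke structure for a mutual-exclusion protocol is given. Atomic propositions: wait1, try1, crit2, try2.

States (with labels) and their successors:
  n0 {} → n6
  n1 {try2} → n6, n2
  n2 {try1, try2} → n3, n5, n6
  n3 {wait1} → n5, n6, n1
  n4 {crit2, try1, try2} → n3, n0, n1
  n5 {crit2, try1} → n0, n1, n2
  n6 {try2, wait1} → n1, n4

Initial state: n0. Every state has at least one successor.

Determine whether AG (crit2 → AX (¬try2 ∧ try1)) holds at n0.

No

States satisfying crit2 → AX (¬try2 ∧ try1): {n0, n1, n2, n3, n6}.
States satisfying AG (crit2 → AX (¬try2 ∧ try1)): ∅.
n4 is reachable from n0 and violates crit2 → AX (¬try2 ∧ try1), so AG fails at n0.
n0 ∉ Sat(AG (crit2 → AX (¬try2 ∧ try1))).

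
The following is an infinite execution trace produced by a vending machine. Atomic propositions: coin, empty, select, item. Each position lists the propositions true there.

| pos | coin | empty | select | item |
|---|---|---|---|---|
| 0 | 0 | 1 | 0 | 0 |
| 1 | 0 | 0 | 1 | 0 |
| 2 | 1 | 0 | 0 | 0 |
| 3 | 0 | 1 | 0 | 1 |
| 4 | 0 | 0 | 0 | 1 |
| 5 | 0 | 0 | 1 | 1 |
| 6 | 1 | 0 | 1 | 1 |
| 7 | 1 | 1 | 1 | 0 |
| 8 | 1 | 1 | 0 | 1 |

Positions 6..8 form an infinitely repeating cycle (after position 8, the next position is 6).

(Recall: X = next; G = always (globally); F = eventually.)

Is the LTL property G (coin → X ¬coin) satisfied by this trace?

coin → X ¬coin must hold at every position from 0 onward. It fails at position 6, so G (coin → X ¬coin) is false.
Positions where coin holds: 2, 6, 7, 8.
Check X ¬coin at each: 2→ok, 6→fails, 7→fails, 8→fails.

Violated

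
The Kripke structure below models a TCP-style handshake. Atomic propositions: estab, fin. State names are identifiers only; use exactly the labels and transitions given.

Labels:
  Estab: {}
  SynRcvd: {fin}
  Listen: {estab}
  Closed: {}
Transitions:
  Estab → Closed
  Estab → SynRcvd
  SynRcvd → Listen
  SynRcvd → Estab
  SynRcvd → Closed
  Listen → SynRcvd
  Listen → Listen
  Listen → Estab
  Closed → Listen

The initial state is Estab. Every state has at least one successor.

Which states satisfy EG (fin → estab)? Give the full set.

States satisfying fin → estab: {Estab, Listen, Closed}.
States satisfying EG (fin → estab): {Estab, Listen, Closed}.

{Estab, Listen, Closed}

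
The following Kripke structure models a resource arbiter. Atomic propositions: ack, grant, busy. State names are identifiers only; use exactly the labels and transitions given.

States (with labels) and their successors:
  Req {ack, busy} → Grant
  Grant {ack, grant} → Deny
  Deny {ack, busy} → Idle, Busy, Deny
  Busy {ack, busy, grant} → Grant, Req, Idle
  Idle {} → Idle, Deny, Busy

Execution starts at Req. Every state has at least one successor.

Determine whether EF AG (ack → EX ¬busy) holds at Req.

No

States satisfying AG (ack → EX ¬busy): ∅.
States satisfying EF AG (ack → EX ¬busy): ∅.
No suitable path/successor from Req witnesses the formula.
Req ∉ Sat(EF AG (ack → EX ¬busy)).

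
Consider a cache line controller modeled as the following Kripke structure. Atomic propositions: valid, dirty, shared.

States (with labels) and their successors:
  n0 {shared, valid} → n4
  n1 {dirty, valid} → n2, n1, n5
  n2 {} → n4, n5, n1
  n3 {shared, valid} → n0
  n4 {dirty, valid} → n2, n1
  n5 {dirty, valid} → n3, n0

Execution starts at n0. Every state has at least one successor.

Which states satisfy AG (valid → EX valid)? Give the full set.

{n0, n1, n2, n3, n4, n5}

States satisfying valid → EX valid: {n0, n1, n2, n3, n4, n5}.
States satisfying AG (valid → EX valid): {n0, n1, n2, n3, n4, n5}.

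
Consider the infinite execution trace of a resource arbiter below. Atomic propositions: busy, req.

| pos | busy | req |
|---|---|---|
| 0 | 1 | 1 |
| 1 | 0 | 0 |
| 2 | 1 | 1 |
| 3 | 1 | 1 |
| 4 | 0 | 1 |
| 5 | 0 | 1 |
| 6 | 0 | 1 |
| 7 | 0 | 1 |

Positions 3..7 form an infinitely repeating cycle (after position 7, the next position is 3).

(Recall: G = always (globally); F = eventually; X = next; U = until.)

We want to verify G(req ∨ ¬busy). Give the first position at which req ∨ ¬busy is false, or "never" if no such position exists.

req ∨ ¬busy holds at every position 0..7, and those are all the positions the trace ever visits, so the invariant G(req ∨ ¬busy) is never violated.

never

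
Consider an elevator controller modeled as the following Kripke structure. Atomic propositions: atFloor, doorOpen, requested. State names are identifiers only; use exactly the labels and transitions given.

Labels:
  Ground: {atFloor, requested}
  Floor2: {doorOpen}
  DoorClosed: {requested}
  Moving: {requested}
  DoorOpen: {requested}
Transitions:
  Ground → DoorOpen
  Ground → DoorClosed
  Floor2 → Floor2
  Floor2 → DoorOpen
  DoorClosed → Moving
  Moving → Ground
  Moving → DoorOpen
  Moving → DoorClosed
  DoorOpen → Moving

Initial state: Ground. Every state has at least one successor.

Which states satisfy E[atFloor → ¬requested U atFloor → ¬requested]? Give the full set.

States satisfying atFloor → ¬requested: {Floor2, DoorClosed, Moving, DoorOpen}.
States satisfying E[atFloor → ¬requested U atFloor → ¬requested]: {Floor2, DoorClosed, Moving, DoorOpen}.

{Floor2, DoorClosed, Moving, DoorOpen}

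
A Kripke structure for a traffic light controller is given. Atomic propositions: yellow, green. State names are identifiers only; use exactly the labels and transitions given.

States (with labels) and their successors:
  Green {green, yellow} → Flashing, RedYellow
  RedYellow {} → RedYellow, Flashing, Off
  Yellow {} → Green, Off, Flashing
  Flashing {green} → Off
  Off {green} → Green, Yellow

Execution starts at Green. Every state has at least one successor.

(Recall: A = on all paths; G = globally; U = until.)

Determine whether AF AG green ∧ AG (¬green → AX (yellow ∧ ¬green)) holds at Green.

Violated

States satisfying AG green: ∅.
States satisfying AF AG green: ∅.
States satisfying ¬green → AX (yellow ∧ ¬green): {Green, Flashing, Off}.
States satisfying AG (¬green → AX (yellow ∧ ¬green)): ∅.
States satisfying AF AG green ∧ AG (¬green → AX (yellow ∧ ¬green)): ∅.
Green ∉ Sat(AF AG green ∧ AG (¬green → AX (yellow ∧ ¬green))).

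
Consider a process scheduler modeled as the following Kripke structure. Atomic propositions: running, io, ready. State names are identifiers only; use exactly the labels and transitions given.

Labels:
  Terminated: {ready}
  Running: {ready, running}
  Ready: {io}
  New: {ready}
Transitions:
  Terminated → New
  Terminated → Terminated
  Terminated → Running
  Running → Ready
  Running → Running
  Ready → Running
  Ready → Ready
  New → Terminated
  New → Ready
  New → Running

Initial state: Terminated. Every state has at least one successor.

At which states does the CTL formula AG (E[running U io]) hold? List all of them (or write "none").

States satisfying E[running U io]: {Running, Ready}.
States satisfying AG (E[running U io]): {Running, Ready}.

{Running, Ready}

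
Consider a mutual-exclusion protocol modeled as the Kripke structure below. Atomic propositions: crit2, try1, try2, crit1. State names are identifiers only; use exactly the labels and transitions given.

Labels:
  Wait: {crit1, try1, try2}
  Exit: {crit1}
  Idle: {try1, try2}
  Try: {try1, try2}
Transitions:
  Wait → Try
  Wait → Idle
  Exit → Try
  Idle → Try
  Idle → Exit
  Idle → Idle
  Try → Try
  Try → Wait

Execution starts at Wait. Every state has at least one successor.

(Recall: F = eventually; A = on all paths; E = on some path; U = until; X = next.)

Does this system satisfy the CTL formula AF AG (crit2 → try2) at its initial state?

Satisfied

States satisfying AG (crit2 → try2): {Wait, Exit, Idle, Try}.
States satisfying AF AG (crit2 → try2): {Wait, Exit, Idle, Try}.
Wait ∈ Sat(AF AG (crit2 → try2)).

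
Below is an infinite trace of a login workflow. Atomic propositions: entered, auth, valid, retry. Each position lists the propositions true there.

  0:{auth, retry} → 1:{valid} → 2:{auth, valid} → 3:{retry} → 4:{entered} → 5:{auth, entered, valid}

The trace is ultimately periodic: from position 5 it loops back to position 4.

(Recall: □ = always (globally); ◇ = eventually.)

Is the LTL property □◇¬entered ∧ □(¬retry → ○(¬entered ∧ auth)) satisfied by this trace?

Does not hold

◇¬entered must hold at every position from 0 onward. It fails at position 4, so □◇¬entered is false.
¬retry → ○(¬entered ∧ auth) must hold at every position from 0 onward. It fails at position 2, so □(¬retry → ○(¬entered ∧ auth)) is false.
Positions where ¬retry holds: 1, 2, 4, 5.
Check ○(¬entered ∧ auth) at each: 1→ok, 2→fails, 4→fails, 5→fails.
At position 0: □◇¬entered is false; □(¬retry → ○(¬entered ∧ auth)) is false; so □◇¬entered ∧ □(¬retry → ○(¬entered ∧ auth)) is false.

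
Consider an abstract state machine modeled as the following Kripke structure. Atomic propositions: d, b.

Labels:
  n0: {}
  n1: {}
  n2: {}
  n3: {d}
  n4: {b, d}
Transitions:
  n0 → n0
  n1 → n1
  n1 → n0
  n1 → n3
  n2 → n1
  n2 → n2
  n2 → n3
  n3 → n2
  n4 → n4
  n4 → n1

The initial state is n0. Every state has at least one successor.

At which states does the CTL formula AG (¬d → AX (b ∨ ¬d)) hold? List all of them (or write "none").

States satisfying ¬d → AX (b ∨ ¬d): {n0, n3, n4}.
States satisfying AG (¬d → AX (b ∨ ¬d)): {n0}.

{n0}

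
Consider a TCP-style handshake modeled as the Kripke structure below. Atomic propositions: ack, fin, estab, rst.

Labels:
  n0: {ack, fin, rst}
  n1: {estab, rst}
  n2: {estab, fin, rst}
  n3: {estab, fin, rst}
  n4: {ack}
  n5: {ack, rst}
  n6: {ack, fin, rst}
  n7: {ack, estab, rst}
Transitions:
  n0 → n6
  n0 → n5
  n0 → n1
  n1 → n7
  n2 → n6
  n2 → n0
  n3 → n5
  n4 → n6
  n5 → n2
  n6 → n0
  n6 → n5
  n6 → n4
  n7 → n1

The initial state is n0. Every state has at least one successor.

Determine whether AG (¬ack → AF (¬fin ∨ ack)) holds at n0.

States satisfying ¬ack → AF (¬fin ∨ ack): {n0, n1, n2, n3, n4, n5, n6, n7}.
States satisfying AG (¬ack → AF (¬fin ∨ ack)): {n0, n1, n2, n3, n4, n5, n6, n7}.
Every state reachable from n0 satisfies ¬ack → AF (¬fin ∨ ack).
n0 ∈ Sat(AG (¬ack → AF (¬fin ∨ ack))).

Yes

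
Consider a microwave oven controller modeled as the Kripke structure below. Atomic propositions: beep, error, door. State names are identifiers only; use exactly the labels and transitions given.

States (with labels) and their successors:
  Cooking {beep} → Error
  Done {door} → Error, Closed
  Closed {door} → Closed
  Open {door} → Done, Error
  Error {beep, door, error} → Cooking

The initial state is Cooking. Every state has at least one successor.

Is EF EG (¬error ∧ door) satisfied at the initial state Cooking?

Violated

States satisfying EG (¬error ∧ door): {Done, Closed, Open}.
States satisfying EF EG (¬error ∧ door): {Done, Closed, Open}.
No suitable path/successor from Cooking witnesses the formula.
Cooking ∉ Sat(EF EG (¬error ∧ door)).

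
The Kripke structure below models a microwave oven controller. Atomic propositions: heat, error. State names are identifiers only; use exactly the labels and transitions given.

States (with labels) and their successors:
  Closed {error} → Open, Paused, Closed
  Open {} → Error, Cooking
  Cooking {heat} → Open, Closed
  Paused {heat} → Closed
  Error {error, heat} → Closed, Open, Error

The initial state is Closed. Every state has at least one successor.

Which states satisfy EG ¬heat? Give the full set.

States satisfying ¬heat: {Closed, Open}.
States satisfying EG ¬heat: {Closed}.

{Closed}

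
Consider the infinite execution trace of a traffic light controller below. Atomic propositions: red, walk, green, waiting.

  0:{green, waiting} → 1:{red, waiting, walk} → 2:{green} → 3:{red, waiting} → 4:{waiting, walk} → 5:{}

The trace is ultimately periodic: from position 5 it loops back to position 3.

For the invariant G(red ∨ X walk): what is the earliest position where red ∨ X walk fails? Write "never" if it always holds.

2

Check red ∨ X walk at each position in order: 0 ✓, 1 ✓.
At position 2 the labels are {green} and the next position 3 has {red, waiting}, so red ∨ X walk is false there. This is the first violation.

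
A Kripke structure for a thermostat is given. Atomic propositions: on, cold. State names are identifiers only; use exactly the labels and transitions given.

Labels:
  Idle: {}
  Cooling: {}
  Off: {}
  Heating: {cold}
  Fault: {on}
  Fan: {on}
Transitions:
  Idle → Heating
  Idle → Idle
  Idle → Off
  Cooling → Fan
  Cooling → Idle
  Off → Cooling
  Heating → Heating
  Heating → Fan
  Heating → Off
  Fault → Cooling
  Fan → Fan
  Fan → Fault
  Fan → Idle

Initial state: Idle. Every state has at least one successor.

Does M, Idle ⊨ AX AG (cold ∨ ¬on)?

States satisfying AG (cold ∨ ¬on): ∅.
States satisfying AX AG (cold ∨ ¬on): ∅.
Idle ∉ Sat(AX AG (cold ∨ ¬on)).

No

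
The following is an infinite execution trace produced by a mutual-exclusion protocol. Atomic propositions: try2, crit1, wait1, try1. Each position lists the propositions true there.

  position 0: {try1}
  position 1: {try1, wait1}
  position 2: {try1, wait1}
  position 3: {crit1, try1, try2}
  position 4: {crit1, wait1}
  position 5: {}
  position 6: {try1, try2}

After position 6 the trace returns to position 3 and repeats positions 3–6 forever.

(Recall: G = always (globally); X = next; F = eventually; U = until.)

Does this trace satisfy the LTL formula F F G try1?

F G try1 is false at every position 0..6, so it never becomes true and F F G try1 fails.

Violated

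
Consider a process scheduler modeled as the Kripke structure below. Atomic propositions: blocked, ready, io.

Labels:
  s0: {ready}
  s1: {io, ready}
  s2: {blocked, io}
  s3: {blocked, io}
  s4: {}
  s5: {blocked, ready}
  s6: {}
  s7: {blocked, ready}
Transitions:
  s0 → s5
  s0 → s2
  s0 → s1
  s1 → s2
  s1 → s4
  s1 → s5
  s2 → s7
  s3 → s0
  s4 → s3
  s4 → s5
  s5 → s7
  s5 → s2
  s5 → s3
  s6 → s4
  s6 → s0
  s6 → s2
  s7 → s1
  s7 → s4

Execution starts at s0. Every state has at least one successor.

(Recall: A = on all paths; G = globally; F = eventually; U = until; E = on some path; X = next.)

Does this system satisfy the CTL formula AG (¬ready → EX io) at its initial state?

Does not hold

States satisfying ¬ready → EX io: {s0, s1, s4, s5, s6, s7}.
States satisfying AG (¬ready → EX io): ∅.
s2 is reachable from s0 and violates ¬ready → EX io, so AG fails at s0.
s0 ∉ Sat(AG (¬ready → EX io)).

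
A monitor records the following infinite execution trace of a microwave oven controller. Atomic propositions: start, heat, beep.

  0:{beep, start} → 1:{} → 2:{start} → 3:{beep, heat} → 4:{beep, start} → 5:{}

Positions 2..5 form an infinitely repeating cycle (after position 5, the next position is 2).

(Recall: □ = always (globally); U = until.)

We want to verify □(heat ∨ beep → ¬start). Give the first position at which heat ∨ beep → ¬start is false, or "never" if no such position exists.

0

At position 0 the labels are {beep, start}, so heat ∨ beep → ¬start is false there. This is the first violation.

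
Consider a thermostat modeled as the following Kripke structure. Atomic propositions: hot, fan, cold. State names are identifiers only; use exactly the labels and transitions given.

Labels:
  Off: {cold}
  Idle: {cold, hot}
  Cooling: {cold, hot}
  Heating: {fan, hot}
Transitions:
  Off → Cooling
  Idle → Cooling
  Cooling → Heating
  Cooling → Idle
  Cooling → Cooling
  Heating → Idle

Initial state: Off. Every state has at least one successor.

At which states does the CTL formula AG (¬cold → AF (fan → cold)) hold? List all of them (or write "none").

{Off, Idle, Cooling, Heating}

States satisfying ¬cold → AF (fan → cold): {Off, Idle, Cooling, Heating}.
States satisfying AG (¬cold → AF (fan → cold)): {Off, Idle, Cooling, Heating}.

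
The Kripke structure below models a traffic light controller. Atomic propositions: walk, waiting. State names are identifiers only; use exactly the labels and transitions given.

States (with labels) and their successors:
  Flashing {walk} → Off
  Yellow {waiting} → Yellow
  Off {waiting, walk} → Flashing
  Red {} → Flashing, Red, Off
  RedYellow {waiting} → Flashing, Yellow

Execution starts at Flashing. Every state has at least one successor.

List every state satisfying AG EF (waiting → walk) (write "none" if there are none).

{Flashing, Off, Red}

States satisfying EF (waiting → walk): {Flashing, Off, Red, RedYellow}.
States satisfying AG EF (waiting → walk): {Flashing, Off, Red}.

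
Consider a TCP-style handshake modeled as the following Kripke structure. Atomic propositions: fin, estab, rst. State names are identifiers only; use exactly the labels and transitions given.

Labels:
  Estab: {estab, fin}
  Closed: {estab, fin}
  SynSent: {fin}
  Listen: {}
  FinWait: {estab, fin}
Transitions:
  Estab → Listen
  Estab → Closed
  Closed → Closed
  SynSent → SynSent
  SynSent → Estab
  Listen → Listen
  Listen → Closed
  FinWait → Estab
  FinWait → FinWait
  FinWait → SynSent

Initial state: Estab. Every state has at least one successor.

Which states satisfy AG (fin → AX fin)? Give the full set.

States satisfying fin → AX fin: {Closed, SynSent, Listen, FinWait}.
States satisfying AG (fin → AX fin): {Closed, Listen}.

{Closed, Listen}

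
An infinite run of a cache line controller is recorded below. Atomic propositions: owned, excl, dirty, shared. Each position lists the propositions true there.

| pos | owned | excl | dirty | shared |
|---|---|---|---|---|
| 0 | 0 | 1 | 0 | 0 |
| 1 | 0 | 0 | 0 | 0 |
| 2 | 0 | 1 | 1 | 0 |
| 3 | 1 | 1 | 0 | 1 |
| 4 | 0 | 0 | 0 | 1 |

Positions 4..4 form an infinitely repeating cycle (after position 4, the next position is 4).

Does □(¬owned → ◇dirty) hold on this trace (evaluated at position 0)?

Does not hold

¬owned → ◇dirty must hold at every position from 0 onward. It fails at position 4, so □(¬owned → ◇dirty) is false.
Positions where ¬owned holds: 0, 1, 2, 4.
Check ◇dirty at each: 0→ok, 1→ok, 2→ok, 4→fails.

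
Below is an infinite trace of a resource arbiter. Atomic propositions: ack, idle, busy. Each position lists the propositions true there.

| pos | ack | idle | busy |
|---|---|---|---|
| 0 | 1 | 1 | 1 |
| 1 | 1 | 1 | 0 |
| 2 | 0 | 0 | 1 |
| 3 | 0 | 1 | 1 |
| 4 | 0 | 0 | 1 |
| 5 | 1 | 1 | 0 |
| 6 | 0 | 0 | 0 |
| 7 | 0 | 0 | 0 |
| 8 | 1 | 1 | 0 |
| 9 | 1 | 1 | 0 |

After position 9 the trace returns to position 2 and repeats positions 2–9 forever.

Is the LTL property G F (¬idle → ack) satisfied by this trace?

Holds

F (¬idle → ack) holds at every position 0..9, and those are all positions ever visited, so G F (¬idle → ack) holds.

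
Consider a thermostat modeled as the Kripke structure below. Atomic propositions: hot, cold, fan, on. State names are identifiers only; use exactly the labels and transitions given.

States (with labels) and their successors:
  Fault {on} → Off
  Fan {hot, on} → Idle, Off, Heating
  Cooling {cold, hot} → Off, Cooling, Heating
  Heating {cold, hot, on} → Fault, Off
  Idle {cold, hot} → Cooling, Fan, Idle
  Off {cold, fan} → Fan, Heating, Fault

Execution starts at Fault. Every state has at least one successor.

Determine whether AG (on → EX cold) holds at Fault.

Yes

States satisfying on → EX cold: {Fault, Fan, Cooling, Heating, Idle, Off}.
States satisfying AG (on → EX cold): {Fault, Fan, Cooling, Heating, Idle, Off}.
Every state reachable from Fault satisfies on → EX cold.
Fault ∈ Sat(AG (on → EX cold)).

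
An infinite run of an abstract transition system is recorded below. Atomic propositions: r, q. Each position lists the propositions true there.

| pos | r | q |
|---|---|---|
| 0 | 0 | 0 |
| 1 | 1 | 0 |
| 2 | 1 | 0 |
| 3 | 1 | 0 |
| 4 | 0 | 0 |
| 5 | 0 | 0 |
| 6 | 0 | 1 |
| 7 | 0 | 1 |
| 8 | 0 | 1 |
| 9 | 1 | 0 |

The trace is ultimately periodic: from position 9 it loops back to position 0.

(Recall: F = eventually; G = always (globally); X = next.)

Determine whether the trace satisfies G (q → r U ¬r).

q → r U ¬r holds at every position 0..9, and those are all positions ever visited, so G (q → r U ¬r) holds.
Positions where q holds: 6, 7, 8.
Check r U ¬r at each: 6→ok, 7→ok, 8→ok.

Holds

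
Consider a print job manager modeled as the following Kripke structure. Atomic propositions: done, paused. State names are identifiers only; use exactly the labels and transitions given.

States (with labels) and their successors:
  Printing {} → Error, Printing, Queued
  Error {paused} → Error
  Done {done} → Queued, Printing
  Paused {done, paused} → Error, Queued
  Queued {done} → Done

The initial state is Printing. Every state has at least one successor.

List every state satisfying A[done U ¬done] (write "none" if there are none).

{Printing, Error}

States satisfying done: {Done, Paused, Queued}.
States satisfying ¬done: {Printing, Error}.
States satisfying A[done U ¬done]: {Printing, Error}.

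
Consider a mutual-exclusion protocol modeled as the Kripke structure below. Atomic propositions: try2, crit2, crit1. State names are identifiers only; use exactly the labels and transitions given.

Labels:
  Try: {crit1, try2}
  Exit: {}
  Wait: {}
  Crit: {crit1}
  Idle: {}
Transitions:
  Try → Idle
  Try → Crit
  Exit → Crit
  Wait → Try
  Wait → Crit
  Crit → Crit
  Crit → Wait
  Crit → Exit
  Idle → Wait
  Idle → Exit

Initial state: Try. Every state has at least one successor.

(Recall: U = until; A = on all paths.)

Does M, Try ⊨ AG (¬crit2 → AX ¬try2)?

States satisfying ¬crit2 → AX ¬try2: {Try, Exit, Crit, Idle}.
States satisfying AG (¬crit2 → AX ¬try2): ∅.
Wait is reachable from Try and violates ¬crit2 → AX ¬try2, so AG fails at Try.
Try ∉ Sat(AG (¬crit2 → AX ¬try2)).

No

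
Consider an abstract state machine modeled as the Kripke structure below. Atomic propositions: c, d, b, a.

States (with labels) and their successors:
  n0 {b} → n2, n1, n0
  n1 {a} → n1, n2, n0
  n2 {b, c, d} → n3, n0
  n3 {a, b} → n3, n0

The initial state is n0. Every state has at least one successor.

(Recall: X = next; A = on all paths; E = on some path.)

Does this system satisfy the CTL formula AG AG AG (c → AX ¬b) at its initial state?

Does not hold

States satisfying AG AG (c → AX ¬b): ∅.
States satisfying AG AG AG (c → AX ¬b): ∅.
n0 is reachable from n0 and violates AG AG (c → AX ¬b), so AG fails at n0.
n0 ∉ Sat(AG AG AG (c → AX ¬b)).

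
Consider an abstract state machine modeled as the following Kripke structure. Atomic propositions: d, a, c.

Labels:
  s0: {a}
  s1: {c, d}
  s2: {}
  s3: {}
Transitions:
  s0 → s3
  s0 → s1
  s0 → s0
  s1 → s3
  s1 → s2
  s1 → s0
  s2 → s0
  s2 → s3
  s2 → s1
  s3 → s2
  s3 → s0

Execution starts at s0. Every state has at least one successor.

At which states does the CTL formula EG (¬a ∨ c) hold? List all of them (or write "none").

States satisfying ¬a ∨ c: {s1, s2, s3}.
States satisfying EG (¬a ∨ c): {s1, s2, s3}.

{s1, s2, s3}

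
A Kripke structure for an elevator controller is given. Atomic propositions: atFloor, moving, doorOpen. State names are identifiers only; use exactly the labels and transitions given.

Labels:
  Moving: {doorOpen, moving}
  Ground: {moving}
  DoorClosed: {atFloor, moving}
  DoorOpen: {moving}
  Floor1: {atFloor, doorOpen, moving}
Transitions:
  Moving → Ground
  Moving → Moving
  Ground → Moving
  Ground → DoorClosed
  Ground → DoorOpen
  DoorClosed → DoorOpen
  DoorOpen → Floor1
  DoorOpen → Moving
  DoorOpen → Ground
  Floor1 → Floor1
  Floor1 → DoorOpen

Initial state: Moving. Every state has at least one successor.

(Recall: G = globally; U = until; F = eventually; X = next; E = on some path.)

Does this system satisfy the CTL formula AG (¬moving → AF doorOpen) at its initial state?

States satisfying ¬moving → AF doorOpen: {Moving, Ground, DoorClosed, DoorOpen, Floor1}.
States satisfying AG (¬moving → AF doorOpen): {Moving, Ground, DoorClosed, DoorOpen, Floor1}.
Every state reachable from Moving satisfies ¬moving → AF doorOpen.
Moving ∈ Sat(AG (¬moving → AF doorOpen)).

Satisfied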